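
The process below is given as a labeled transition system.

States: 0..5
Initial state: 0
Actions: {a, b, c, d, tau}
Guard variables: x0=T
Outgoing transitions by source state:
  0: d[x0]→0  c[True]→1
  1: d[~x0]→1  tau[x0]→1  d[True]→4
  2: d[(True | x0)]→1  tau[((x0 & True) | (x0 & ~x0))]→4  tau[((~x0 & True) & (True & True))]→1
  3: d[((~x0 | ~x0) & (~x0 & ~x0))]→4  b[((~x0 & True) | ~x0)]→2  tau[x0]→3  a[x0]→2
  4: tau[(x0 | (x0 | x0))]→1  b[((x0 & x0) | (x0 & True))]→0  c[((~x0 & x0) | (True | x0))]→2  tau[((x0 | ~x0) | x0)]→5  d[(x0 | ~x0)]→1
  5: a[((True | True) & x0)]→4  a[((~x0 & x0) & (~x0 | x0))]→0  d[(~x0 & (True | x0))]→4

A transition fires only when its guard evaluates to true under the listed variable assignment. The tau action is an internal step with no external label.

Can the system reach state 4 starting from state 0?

After dropping false guards: 14 live edges.
Layer 0: {0}
Layer 1: {1}  cumulative {0,1}
Layer 2: {4}  cumulative {0,1,4}
Layer 3: {2,5}  cumulative {0,1,2,4,5}
R = {0,1,2,4,5}
witness 4: c·d

Answer: REACHABLE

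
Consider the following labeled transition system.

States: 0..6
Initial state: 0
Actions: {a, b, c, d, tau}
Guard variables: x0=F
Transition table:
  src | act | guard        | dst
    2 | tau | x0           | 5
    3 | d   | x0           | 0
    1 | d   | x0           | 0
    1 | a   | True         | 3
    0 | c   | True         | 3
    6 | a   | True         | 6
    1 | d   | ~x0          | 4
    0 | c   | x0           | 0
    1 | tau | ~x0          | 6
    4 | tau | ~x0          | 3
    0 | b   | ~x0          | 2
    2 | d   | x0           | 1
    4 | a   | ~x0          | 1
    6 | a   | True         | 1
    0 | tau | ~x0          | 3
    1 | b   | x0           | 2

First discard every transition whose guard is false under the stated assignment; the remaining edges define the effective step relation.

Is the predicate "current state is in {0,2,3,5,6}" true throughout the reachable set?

Safe = {0,2,3,5,6}
Reachable = {0,2,3}
  0: ✓
  2: ✓
  3: ✓

Answer: INVARIANT HOLDS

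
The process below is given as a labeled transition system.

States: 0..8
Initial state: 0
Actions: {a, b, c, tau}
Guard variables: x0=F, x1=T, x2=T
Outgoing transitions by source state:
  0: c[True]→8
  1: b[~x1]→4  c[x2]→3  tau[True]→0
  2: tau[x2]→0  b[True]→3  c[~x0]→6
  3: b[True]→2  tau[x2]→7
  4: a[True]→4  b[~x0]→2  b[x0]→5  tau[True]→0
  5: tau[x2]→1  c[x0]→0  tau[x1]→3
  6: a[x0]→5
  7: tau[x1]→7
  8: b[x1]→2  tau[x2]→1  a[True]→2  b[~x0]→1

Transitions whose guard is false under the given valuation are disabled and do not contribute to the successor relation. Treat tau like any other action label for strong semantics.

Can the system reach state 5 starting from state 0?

Guard filter leaves 18 enabled edge(s).
depth 0: {0}
depth 1: {8}  now seen {0,8}
depth 2: {1,2}  now seen {0,1,2,8}
depth 3: {3,6}  now seen {0,1,2,3,6,8}
depth 4: {7}  now seen {0,1,2,3,6,7,8}
Reach set: {0,1,2,3,6,7,8}

Answer: UNREACHABLE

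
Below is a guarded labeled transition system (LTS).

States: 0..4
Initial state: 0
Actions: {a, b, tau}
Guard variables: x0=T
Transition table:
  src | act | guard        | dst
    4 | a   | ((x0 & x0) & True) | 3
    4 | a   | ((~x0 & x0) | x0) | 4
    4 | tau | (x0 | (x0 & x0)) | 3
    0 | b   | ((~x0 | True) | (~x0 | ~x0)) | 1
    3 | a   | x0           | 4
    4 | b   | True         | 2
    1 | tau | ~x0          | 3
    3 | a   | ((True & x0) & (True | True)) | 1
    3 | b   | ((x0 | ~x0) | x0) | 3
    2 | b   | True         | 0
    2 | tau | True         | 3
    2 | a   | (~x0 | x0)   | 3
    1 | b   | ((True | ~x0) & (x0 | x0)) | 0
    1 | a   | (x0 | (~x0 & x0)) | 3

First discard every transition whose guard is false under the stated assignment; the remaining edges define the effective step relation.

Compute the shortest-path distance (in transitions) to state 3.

Answer: 2

Working:
BFS to 3:
  Layer 0: {0}
  Layer 1: {1}
  Layer 2: {3}
depth(3)=2, e.g. b·a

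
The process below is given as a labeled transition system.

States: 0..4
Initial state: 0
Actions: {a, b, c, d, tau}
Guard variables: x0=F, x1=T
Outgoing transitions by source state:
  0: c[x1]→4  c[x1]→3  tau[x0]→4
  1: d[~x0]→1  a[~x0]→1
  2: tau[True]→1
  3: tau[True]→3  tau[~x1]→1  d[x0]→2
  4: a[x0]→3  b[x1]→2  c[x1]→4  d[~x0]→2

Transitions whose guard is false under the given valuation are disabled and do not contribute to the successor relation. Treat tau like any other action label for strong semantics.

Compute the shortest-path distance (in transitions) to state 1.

Answer: 3

Trace:
Breadth-first toward 1:
  L0 = {0}
  L1 = {3,4}
  L2 = {2}
  L3 = {1}
depth(1)=3, e.g. c·b·tau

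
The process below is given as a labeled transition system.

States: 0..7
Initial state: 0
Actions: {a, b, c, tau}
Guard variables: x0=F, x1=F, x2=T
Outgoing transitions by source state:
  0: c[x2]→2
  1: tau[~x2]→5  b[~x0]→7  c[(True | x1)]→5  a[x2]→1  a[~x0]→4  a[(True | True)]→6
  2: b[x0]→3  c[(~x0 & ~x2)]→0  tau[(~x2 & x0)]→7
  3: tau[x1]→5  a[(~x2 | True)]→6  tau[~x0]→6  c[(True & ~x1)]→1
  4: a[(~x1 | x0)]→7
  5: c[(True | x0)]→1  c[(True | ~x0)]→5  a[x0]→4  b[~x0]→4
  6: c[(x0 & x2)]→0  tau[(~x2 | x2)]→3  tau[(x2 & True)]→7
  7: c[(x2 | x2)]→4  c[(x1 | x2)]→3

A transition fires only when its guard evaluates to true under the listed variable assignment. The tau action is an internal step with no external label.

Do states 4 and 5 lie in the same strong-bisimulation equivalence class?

Compute ~ classes (split until stable):
  round 0: {{0,1,2,3,4,5,6,7}}
  round 1: {{0,7},{1},{2},{3},{4},{5},{6}}
  round 2: {{0},{1},{2},{3},{4},{5},{6},{7}}
8 equivalence class(es) (converged in 3)
4∈{4}, 5∈{5}

Answer: NOT BISIMILAR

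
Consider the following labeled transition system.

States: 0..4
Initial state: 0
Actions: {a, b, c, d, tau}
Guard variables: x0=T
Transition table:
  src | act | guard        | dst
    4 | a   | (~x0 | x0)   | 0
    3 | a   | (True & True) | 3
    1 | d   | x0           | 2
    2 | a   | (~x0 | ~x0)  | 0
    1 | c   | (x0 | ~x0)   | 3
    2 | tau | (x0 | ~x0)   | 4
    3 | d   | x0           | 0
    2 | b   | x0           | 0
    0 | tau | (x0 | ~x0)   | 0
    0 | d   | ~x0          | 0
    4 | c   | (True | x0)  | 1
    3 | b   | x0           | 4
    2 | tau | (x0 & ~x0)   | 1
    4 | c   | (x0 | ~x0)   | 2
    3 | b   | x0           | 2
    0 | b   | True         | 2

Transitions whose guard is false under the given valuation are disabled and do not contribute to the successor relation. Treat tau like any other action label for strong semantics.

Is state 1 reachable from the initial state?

13 transition(s) survive guard evaluation.
L0 = {0}
L1 = {2}  total {0,2}
L2 = {4}  total {0,2,4}
L3 = {1}  total {0,1,2,4}
L4 = {3}  total {0,1,2,3,4}
Reach set: {0,1,2,3,4}
witness 1: b·tau·c

Answer: REACHABLE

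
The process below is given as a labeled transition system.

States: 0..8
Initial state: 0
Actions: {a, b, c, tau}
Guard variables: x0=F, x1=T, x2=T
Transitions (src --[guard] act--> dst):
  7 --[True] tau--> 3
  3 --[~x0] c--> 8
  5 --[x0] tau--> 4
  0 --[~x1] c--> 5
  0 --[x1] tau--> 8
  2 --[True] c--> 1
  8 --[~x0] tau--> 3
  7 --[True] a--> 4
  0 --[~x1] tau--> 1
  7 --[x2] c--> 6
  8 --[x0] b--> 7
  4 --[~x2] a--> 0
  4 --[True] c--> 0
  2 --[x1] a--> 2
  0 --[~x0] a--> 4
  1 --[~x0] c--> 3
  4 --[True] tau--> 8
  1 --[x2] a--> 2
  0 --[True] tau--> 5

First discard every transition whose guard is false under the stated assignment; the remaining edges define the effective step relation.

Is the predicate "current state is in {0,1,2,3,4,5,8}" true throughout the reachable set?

Safe = {0,1,2,3,4,5,8}
R = {0,3,4,5,8}
  0: ok
  3: ok
  4: ok
  5: ok
  8: ok

Answer: INVARIANT HOLDS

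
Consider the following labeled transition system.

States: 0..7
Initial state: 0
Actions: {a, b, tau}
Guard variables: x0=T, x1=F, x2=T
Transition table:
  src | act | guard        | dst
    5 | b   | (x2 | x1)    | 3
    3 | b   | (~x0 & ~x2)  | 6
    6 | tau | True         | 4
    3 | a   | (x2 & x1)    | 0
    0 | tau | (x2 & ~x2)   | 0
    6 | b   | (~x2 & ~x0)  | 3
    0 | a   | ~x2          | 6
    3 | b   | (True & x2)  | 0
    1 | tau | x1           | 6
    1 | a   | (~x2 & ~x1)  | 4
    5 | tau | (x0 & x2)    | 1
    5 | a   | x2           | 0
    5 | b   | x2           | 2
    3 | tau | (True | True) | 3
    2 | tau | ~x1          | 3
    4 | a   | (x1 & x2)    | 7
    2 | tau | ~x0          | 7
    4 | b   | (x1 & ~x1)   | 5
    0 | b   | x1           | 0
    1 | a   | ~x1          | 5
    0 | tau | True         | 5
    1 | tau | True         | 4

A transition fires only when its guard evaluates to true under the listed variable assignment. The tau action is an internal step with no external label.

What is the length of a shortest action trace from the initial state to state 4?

Layered search for 4:
  L0 = {0}
  L1 = {5}
  L2 = {1,2,3}
  L3 = {4}
first hit 4 at d=3 via tau·tau·tau

Answer: 3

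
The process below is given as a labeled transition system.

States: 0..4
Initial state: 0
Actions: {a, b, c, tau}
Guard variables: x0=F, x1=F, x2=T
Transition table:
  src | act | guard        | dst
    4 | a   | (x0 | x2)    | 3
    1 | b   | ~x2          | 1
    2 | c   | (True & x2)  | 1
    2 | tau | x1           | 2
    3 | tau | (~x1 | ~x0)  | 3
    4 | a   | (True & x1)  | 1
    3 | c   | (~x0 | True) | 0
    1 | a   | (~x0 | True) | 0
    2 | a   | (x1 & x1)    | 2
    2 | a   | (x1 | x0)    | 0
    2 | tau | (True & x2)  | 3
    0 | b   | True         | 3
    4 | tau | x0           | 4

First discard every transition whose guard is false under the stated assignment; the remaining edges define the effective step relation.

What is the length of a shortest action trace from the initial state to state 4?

Answer: UNREACHABLE

Working:
Breadth-first toward 4:
  L0 = {0}
  L1 = {3}
4 never appears.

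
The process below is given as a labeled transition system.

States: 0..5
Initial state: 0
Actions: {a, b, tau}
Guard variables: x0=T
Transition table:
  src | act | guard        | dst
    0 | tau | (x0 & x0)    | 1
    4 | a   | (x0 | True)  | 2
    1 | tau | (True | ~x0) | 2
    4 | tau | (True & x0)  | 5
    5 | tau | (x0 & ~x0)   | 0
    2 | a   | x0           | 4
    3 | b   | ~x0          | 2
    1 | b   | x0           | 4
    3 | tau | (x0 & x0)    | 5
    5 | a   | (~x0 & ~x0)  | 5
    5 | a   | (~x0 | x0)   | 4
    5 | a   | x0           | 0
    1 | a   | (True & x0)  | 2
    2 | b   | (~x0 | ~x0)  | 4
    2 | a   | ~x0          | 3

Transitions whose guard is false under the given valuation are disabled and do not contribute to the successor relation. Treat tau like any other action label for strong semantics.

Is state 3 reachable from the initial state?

After dropping false guards: 10 live edges.
L0 = {0}
L1 = {1}  now seen {0,1}
L2 = {2,4}  now seen {0,1,2,4}
L3 = {5}  now seen {0,1,2,4,5}
R = {0,1,2,4,5}

Answer: UNREACHABLE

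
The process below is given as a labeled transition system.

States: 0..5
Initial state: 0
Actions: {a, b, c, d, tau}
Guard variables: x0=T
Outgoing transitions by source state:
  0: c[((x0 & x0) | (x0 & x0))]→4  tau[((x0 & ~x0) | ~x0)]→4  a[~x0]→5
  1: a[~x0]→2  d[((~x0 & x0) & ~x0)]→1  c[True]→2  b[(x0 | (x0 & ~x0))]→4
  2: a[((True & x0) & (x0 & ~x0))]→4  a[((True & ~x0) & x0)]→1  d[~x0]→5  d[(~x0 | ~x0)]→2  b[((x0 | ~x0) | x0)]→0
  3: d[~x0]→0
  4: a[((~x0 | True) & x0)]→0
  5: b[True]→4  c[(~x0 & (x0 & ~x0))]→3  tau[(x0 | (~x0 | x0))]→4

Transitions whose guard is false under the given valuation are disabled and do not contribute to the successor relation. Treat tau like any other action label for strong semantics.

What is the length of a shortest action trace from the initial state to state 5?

Answer: UNREACHABLE

Analysis:
BFS to 5:
  depth 0: {0}
  depth 1: {4}
5 never appears.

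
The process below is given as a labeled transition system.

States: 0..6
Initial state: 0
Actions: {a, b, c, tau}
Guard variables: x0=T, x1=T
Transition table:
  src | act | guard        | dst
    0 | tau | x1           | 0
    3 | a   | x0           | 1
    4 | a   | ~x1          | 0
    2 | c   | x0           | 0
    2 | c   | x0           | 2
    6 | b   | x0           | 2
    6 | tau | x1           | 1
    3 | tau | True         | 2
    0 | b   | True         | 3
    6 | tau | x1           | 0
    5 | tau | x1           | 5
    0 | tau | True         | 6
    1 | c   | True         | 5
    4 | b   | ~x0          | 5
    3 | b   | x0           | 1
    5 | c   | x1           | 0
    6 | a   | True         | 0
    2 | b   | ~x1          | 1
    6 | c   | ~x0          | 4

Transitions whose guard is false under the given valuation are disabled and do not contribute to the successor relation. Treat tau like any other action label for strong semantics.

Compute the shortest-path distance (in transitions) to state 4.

BFS to 4:
  L0 = {0}
  L1 = {3,6}
  L2 = {1,2}
  L3 = {5}
4 never appears.

Answer: UNREACHABLE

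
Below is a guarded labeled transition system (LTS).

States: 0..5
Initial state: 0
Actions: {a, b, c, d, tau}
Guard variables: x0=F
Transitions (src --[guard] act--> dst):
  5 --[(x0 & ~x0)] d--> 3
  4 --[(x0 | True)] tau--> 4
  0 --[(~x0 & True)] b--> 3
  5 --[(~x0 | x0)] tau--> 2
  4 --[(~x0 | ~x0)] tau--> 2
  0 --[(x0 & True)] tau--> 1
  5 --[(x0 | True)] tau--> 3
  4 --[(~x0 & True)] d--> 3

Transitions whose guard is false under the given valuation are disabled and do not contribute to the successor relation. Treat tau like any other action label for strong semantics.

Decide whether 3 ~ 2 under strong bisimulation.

Answer: BISIMILAR

Analysis:
Bisimulation quotient by refinement:
  P[0] = {{0,1,2,3,4,5}}
  P[1] = {{0},{1,2,3},{4},{5}}
4 equivalence class(es) (converged in 2)
[3]={1,2,3}  [2]={1,2,3}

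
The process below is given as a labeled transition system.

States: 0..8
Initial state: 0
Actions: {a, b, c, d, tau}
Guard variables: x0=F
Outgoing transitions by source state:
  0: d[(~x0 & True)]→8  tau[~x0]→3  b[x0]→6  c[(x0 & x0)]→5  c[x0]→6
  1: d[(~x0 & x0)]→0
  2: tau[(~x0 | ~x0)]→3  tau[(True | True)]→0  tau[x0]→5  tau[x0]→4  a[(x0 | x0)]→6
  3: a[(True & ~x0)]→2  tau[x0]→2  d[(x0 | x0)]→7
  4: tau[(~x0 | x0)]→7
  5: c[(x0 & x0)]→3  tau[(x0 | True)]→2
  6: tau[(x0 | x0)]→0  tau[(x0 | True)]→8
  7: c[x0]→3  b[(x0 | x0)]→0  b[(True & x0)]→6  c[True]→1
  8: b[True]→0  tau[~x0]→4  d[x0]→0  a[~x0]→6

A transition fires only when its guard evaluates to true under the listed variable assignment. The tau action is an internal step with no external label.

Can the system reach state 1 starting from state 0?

After dropping false guards: 12 live edges.
Layer 0: {0}
Layer 1: {3,8}  cumulative {0,3,8}
Layer 2: {2,4,6}  cumulative {0,2,3,4,6,8}
Layer 3: {7}  cumulative {0,2,3,4,6,7,8}
Layer 4: {1}  cumulative {0,1,2,3,4,6,7,8}
R = {0,1,2,3,4,6,7,8}
witness 1: d·tau·tau·c

Answer: REACHABLE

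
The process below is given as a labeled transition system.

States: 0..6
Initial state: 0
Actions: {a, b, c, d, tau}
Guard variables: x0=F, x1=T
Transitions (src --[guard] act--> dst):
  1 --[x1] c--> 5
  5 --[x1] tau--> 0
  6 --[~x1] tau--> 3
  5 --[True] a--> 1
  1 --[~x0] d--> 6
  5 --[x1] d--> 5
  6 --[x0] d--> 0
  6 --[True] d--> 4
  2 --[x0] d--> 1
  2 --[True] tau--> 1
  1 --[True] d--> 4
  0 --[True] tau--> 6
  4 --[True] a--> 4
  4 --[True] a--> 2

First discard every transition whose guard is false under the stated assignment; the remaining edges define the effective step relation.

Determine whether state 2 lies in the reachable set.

Answer: REACHABLE

Working:
11 transition(s) survive guard evaluation.
depth 0: {0}
depth 1: {6}  now seen {0,6}
depth 2: {4}  now seen {0,4,6}
depth 3: {2}  now seen {0,2,4,6}
depth 4: {1}  now seen {0,1,2,4,6}
depth 5: {5}  now seen {0,1,2,4,5,6}
Reach set: {0,1,2,4,5,6}
witness 2: tau·d·a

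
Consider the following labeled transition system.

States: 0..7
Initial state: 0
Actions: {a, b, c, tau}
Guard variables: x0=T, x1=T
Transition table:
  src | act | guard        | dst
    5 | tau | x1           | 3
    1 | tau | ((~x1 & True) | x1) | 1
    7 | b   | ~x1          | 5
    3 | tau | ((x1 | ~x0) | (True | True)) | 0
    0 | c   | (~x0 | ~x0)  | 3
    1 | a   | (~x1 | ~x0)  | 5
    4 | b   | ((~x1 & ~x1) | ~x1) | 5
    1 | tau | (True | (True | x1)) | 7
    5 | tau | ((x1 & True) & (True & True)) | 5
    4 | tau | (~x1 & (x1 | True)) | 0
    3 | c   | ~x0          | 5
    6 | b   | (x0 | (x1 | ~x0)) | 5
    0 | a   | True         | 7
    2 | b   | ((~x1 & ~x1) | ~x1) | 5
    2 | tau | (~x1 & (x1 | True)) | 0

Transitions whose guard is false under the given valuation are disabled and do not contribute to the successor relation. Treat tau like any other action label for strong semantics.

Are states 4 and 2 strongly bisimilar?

Compute ~ classes (split until stable):
  round 0: {{0,1,2,3,4,5,6,7}}
  round 1: {{0},{1,3,5},{2,4,7},{6}}
  round 2: {{0},{1},{2,4,7},{3},{5},{6}}
stable after 3 split(s): 6 block(s)
[4]={2,4,7}  [2]={2,4,7}

Answer: BISIMILAR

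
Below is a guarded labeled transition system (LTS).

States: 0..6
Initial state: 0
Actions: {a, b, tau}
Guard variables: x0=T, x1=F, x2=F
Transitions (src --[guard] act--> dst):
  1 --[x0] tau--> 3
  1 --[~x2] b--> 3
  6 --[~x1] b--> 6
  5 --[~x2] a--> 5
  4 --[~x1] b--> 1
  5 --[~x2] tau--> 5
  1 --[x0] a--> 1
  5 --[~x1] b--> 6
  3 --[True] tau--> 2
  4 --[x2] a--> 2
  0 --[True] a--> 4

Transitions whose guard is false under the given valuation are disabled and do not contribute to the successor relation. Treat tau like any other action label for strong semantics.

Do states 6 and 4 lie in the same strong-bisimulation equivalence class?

Compute ~ classes (split until stable):
  P[0] = {{0,1,2,3,4,5,6}}
  P[1] = {{0},{1,5},{2},{3},{4,6}}
  P[2] = {{0},{1},{2},{3},{4},{5},{6}}
stable after 3 split(s): 7 block(s)
6∈{6}, 4∈{4}

Answer: NOT BISIMILAR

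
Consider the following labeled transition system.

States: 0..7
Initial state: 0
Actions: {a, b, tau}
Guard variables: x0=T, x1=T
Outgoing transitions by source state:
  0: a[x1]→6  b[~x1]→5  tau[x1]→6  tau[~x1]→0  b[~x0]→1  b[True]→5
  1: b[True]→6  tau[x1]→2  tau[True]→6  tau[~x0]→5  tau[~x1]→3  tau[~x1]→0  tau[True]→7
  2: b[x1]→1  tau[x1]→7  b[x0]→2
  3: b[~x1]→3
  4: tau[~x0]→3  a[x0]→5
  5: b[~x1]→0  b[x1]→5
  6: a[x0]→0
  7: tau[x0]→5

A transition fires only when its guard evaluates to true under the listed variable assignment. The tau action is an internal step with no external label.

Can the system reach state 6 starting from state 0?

14 transition(s) survive guard evaluation.
depth 0: {0}
depth 1: {5,6}  now seen {0,5,6}
R = {0,5,6}
witness 6: a

Answer: REACHABLE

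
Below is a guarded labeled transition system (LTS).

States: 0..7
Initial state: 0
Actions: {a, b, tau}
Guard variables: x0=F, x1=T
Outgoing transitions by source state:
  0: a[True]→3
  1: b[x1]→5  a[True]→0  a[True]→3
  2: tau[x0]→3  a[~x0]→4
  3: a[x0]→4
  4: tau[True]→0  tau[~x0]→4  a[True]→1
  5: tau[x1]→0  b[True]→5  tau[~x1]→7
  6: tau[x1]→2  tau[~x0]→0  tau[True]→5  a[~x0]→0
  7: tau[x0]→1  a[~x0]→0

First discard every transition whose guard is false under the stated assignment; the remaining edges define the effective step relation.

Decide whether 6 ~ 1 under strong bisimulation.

Refine partition for ~:
  π0 = {{0,1,2,3,4,5,6,7}}
  π1 = {{0,2,7},{1},{3},{4,6},{5}}
  π2 = {{0},{1},{2},{3},{4},{5},{6},{7}}
Fixed point at round 3; 8 class(es).
6∈{6}, 1∈{1}

Answer: NOT BISIMILAR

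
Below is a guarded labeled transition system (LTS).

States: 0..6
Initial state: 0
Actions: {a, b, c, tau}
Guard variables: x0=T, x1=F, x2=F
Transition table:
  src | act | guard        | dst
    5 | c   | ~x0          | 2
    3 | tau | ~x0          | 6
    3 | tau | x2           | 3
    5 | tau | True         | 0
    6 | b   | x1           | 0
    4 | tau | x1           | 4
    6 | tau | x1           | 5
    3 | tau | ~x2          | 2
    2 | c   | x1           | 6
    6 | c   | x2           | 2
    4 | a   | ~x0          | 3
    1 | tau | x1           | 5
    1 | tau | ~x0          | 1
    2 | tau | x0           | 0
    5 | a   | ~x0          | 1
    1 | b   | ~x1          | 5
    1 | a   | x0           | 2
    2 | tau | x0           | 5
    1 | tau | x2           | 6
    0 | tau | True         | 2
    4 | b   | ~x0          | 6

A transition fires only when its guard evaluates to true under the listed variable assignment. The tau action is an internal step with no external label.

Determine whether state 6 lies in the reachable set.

Answer: UNREACHABLE

Working:
After dropping false guards: 7 live edges.
Layer 0: {0}
Layer 1: {2}  cumulative {0,2}
Layer 2: {5}  cumulative {0,2,5}
Reachable = {0,2,5}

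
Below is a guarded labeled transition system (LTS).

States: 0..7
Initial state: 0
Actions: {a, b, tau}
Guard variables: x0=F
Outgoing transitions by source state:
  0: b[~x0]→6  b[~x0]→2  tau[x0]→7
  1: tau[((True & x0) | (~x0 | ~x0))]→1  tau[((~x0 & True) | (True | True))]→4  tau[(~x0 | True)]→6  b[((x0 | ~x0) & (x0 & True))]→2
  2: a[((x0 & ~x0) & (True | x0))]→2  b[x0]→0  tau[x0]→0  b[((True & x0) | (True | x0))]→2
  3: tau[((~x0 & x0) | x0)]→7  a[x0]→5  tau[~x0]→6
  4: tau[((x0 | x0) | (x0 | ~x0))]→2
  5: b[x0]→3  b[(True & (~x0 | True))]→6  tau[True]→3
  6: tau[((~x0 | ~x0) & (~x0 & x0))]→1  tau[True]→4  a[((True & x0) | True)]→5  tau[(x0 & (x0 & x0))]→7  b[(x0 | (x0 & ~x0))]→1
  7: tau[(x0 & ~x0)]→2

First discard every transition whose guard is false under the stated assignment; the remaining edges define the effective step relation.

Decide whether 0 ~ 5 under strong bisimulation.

Answer: NOT BISIMILAR

Analysis:
Refine partition for ~:
  P[0] = {{0,1,2,3,4,5,6,7}}
  P[1] = {{0,2},{1,3,4},{5},{6},{7}}
  P[2] = {{0},{1},{2},{3},{4},{5},{6},{7}}
stable after 3 split(s): 8 block(s)
0∈{0}, 5∈{5}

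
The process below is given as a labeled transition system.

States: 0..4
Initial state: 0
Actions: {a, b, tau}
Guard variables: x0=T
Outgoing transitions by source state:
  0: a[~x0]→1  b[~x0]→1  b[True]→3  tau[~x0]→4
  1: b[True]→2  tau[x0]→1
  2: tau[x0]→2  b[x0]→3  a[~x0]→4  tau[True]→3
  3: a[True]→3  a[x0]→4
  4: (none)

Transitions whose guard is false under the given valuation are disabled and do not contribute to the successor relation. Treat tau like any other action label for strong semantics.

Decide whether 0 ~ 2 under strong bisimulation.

Answer: NOT BISIMILAR

Analysis:
Compute ~ classes (split until stable):
  π0 = {{0,1,2,3,4}}
  π1 = {{0},{1,2},{3},{4}}
  π2 = {{0},{1},{2},{3},{4}}
Fixed point at round 3; 5 class(es).
0∈{0}, 2∈{2}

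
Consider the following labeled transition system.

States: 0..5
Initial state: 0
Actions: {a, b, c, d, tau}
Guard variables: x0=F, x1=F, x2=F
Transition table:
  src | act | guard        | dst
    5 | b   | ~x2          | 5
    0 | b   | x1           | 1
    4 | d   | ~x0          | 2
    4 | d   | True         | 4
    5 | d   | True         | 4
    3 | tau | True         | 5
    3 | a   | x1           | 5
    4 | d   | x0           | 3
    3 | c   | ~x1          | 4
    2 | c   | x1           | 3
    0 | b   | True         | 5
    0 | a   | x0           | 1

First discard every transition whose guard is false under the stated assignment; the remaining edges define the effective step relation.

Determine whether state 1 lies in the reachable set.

Answer: UNREACHABLE

Analysis:
Guard filter leaves 7 enabled edge(s).
depth 0: {0}
depth 1: {5}  total {0,5}
depth 2: {4}  total {0,4,5}
depth 3: {2}  total {0,2,4,5}
Reach set: {0,2,4,5}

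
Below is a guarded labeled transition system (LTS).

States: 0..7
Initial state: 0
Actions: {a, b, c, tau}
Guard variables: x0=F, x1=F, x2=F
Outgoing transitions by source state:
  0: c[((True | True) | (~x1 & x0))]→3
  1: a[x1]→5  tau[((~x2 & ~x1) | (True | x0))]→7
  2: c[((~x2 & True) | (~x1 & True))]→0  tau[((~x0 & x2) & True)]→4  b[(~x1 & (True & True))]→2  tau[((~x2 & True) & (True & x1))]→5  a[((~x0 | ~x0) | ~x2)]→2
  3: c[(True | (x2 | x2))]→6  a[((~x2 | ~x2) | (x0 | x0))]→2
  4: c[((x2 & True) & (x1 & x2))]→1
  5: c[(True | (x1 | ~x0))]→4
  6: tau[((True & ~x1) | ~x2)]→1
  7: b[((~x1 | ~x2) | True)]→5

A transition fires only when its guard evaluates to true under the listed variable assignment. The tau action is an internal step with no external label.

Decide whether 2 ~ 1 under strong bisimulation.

Answer: NOT BISIMILAR

Trace:
Compute ~ classes (split until stable):
  round 0: {{0,1,2,3,4,5,6,7}}
  round 1: {{0,5},{1,6},{2},{3},{4},{7}}
  round 2: {{0},{1},{2},{3},{4},{5},{6},{7}}
Fixed point at round 3; 8 class(es).
[2]={2}  [1]={1}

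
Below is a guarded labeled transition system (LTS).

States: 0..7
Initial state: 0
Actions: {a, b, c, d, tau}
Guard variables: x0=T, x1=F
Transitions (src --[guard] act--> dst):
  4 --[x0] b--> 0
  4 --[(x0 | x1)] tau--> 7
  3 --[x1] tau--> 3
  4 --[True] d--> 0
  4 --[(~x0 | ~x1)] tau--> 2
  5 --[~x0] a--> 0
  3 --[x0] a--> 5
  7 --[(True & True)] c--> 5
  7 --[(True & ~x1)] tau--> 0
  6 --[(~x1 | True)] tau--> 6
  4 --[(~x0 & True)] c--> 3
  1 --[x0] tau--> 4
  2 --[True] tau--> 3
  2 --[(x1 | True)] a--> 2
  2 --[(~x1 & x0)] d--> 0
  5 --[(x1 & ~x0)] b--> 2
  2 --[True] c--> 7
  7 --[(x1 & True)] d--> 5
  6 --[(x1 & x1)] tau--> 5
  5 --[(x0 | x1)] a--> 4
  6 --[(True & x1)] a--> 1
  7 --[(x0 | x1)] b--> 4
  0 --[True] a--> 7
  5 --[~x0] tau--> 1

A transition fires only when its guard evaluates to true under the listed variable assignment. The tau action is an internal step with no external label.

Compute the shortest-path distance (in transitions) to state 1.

BFS to 1:
  L0 = {0}
  L1 = {7}
  L2 = {4,5}
  L3 = {2}
  L4 = {3}
1 never appears.

Answer: UNREACHABLE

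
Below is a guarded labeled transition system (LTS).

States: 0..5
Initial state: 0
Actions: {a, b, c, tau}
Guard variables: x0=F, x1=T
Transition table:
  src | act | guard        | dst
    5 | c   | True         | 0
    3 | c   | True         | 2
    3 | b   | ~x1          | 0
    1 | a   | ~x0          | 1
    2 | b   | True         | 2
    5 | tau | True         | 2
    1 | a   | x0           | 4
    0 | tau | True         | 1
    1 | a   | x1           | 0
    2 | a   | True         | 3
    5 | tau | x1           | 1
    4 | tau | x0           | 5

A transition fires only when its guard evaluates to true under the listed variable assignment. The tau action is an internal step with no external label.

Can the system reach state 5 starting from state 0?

9 transition(s) survive guard evaluation.
L0 = {0}
L1 = {1}  total {0,1}
Reach set: {0,1}

Answer: UNREACHABLE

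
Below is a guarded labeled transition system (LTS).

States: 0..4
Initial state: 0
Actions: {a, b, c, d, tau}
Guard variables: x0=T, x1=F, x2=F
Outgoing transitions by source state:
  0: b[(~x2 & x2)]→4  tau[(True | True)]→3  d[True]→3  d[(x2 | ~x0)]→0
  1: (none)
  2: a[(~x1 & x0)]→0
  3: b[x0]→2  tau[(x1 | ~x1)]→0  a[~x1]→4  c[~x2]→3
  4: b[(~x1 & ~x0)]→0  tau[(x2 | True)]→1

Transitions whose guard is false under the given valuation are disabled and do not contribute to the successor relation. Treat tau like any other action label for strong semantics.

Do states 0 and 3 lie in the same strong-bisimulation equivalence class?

Answer: NOT BISIMILAR

Analysis:
Bisimulation quotient by refinement:
  P[0] = {{0,1,2,3,4}}
  P[1] = {{0},{1},{2},{3},{4}}
5 equivalence class(es) (converged in 2)
0∈{0}, 3∈{3}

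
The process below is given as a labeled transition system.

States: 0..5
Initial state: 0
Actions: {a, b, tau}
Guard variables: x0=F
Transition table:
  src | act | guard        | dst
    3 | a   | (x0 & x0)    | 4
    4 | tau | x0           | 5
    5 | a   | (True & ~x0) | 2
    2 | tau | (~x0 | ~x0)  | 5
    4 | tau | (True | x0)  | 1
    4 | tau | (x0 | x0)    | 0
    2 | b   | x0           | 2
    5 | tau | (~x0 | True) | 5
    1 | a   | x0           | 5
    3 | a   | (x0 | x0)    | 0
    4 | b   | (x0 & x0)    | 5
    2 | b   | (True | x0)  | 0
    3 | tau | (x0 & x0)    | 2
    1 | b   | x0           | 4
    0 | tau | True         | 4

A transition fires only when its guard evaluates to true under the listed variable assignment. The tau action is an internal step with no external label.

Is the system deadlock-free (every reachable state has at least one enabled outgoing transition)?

Reach set: {0,1,4}
  0: tau→4  [deg 1]
  1: ∅  [no exit]
  4: tau→1  [deg 1]
witness 1: tau·tau

Answer: DEADLOCK at state 1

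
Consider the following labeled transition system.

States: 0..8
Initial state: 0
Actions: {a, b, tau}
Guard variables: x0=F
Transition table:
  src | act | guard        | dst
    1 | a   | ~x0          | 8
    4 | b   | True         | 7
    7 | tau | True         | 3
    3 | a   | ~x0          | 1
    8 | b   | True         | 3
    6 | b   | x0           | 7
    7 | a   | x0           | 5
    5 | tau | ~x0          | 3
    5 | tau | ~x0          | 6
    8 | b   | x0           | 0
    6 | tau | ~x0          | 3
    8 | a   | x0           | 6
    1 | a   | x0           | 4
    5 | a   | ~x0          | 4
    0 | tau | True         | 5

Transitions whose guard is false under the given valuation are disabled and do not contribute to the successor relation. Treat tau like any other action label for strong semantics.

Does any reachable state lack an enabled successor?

Answer: DEADLOCK-FREE

Analysis:
Reachable = {0,1,3,4,5,6,7,8}
  0: tau→5  [1 out]
  1: a→8  [1 out]
  3: a→1  [1 out]
  4: b→7  [1 out]
  5: a→4  tau→3  tau→6  [3 out]
  6: tau→3  [1 out]
  7: tau→3  [1 out]
  8: b→3  [1 out]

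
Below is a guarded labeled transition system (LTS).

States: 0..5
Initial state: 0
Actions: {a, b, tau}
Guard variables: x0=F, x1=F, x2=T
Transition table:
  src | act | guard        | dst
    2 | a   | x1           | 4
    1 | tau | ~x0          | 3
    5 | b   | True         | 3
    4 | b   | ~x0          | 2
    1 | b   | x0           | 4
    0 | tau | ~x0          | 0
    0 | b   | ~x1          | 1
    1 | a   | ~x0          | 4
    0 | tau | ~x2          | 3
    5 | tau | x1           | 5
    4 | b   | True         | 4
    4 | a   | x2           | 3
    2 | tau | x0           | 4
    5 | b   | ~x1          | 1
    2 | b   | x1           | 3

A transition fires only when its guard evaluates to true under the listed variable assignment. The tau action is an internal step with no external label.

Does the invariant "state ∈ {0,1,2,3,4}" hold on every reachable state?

Inv-set: {0,1,2,3,4}
Reachable = {0,1,2,3,4}
  0: ✓
  1: ✓
  2: ✓
  3: ✓
  4: ✓

Answer: INVARIANT HOLDS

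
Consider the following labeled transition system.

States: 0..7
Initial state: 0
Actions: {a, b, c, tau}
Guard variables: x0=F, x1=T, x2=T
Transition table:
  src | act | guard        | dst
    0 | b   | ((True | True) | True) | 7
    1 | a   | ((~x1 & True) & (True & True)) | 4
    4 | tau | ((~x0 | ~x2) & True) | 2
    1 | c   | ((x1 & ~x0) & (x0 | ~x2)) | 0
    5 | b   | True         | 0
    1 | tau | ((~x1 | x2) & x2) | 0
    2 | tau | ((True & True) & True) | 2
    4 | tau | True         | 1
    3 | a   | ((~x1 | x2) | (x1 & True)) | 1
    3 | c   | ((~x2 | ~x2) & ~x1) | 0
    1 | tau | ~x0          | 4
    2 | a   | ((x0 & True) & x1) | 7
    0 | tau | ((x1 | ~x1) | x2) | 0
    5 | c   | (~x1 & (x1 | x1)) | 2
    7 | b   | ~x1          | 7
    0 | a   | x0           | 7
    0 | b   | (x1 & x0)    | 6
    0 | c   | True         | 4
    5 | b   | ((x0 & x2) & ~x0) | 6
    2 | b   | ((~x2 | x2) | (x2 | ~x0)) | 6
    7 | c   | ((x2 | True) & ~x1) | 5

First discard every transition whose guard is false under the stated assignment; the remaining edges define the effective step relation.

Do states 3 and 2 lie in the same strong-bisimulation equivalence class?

Answer: NOT BISIMILAR

Trace:
Bisimulation quotient by refinement:
  π0 = {{0,1,2,3,4,5,6,7}}
  π1 = {{0},{1,4},{2},{3},{5},{6,7}}
  π2 = {{0},{1},{2},{3},{4},{5},{6,7}}
stable after 3 split(s): 7 block(s)
class of 3: {3}; class of 2: {2}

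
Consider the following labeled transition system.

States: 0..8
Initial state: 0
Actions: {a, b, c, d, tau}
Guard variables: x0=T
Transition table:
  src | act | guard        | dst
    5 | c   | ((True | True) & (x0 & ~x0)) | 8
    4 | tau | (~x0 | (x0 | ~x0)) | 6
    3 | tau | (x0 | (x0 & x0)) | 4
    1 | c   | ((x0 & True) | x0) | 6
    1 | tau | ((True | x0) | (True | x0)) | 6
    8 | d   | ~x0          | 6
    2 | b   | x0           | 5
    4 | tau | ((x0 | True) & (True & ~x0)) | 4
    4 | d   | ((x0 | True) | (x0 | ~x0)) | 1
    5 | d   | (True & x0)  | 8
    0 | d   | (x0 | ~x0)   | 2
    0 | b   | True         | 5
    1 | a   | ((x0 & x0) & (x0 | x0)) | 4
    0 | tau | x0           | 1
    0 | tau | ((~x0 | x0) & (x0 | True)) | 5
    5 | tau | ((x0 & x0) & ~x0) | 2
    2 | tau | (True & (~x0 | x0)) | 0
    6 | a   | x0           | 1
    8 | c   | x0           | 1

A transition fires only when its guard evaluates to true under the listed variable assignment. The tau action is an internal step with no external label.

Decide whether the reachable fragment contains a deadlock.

Reachable = {0,1,2,4,5,6,8}
  0: b→5  d→2  tau→1  tau→5  [4 out]
  1: a→4  c→6  tau→6  [3 out]
  2: b→5  tau→0  [2 out]
  4: d→1  tau→6  [2 out]
  5: d→8  [1 out]
  6: a→1  [1 out]
  8: c→1  [1 out]

Answer: DEADLOCK-FREE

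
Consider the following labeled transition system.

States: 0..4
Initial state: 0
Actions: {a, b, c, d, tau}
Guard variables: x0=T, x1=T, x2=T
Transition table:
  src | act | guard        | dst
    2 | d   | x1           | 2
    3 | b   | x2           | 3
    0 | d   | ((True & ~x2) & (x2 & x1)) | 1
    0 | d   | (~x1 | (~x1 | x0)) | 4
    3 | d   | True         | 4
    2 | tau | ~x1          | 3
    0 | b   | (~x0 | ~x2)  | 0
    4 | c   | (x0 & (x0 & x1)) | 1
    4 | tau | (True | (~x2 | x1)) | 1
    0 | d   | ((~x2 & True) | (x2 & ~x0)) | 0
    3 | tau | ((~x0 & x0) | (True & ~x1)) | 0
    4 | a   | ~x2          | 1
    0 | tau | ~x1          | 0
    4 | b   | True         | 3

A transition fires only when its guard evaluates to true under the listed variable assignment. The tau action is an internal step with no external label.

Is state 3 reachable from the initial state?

After dropping false guards: 7 live edges.
Layer 0: {0}
Layer 1: {4}  now seen {0,4}
Layer 2: {1,3}  now seen {0,1,3,4}
Reachable = {0,1,3,4}
trace reaching 3: d·b

Answer: REACHABLE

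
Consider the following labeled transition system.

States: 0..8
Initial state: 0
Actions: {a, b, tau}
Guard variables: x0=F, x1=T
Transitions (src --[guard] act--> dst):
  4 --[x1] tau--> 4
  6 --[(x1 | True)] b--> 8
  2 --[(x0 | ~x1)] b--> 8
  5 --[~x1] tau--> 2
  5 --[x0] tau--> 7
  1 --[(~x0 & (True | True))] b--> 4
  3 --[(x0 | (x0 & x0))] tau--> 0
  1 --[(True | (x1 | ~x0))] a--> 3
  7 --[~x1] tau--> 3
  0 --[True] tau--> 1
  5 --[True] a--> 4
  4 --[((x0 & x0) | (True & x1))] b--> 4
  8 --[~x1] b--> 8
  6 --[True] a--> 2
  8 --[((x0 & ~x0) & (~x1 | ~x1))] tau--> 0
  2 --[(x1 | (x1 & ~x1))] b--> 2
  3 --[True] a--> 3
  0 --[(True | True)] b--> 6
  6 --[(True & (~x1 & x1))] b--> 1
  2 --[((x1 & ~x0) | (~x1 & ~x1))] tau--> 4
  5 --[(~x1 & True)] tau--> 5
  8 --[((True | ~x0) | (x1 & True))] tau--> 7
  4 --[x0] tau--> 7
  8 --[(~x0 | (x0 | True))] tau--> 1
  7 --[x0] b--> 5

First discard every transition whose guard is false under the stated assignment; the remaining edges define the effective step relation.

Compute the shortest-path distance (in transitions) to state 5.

Answer: UNREACHABLE

Analysis:
Breadth-first toward 5:
  depth 0: {0}
  depth 1: {1,6}
  depth 2: {2,3,4,8}
  depth 3: {7}
5 never appears.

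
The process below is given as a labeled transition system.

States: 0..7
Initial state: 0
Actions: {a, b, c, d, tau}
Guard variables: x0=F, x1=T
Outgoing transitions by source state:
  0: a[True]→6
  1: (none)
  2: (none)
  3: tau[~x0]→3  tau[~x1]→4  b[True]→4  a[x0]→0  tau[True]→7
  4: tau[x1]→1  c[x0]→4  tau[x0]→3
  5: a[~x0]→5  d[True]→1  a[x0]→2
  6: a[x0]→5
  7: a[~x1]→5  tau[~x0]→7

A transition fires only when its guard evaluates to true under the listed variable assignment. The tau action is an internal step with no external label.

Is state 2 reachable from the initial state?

Guard filter leaves 8 enabled edge(s).
depth 0: {0}
depth 1: {6}  total {0,6}
Reachable = {0,6}

Answer: UNREACHABLE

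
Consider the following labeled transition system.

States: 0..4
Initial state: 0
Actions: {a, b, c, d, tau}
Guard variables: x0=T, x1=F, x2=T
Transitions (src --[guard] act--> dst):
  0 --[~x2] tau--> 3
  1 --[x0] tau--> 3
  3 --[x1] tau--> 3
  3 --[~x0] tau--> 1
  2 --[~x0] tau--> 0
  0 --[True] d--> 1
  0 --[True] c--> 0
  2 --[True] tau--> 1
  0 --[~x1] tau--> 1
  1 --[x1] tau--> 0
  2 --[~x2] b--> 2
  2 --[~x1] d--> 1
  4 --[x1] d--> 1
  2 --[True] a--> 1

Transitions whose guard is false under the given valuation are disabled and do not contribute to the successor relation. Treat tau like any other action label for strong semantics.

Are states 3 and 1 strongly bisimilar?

Compute ~ classes (split until stable):
  P[0] = {{0,1,2,3,4}}
  P[1] = {{0},{1},{2},{3,4}}
stable after 2 split(s): 4 block(s)
class of 3: {3,4}; class of 1: {1}

Answer: NOT BISIMILAR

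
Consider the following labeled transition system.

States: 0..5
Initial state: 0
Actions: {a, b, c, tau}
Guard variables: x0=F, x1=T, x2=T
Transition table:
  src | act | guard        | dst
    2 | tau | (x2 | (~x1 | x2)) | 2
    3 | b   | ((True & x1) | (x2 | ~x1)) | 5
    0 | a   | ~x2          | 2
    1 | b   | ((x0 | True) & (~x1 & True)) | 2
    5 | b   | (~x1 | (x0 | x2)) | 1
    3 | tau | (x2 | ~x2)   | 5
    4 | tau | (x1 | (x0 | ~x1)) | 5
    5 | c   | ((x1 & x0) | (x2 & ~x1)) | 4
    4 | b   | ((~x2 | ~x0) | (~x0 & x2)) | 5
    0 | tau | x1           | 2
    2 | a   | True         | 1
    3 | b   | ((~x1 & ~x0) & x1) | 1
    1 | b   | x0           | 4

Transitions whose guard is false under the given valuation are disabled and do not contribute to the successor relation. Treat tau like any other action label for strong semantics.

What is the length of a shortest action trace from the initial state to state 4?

Answer: UNREACHABLE

Analysis:
Layered search for 4:
  Layer 0: {0}
  Layer 1: {2}
  Layer 2: {1}
4 never appears.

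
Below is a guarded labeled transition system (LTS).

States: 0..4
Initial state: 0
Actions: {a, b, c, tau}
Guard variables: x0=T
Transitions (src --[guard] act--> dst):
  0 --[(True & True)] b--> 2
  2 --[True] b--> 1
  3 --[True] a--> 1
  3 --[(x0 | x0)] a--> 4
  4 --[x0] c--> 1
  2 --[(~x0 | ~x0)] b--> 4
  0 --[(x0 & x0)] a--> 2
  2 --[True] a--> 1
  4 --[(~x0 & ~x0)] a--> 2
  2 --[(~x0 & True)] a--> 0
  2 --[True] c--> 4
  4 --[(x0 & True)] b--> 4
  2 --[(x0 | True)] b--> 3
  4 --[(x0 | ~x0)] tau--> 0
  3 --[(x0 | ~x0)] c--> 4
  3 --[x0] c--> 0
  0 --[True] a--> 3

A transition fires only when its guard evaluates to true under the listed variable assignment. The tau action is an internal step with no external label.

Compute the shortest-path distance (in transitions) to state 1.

Answer: 2

Analysis:
BFS to 1:
  L0 = {0}
  L1 = {2,3}
  L2 = {1,4}
first hit 1 at d=2 via a·a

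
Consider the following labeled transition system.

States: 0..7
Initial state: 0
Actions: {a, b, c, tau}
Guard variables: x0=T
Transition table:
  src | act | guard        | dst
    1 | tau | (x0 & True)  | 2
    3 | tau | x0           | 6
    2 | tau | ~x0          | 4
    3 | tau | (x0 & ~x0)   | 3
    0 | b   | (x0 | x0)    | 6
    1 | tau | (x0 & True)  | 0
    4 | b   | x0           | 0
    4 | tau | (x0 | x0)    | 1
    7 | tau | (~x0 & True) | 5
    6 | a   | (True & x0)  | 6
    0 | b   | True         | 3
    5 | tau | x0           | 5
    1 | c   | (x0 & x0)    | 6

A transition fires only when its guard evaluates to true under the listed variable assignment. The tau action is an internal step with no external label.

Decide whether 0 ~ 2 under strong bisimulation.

Bisimulation quotient by refinement:
  P[0] = {{0,1,2,3,4,5,6,7}}
  P[1] = {{0},{1},{2,7},{3,5},{4},{6}}
  P[2] = {{0},{1},{2,7},{3},{4},{5},{6}}
Fixed point at round 3; 7 class(es).
class of 0: {0}; class of 2: {2,7}

Answer: NOT BISIMILAR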